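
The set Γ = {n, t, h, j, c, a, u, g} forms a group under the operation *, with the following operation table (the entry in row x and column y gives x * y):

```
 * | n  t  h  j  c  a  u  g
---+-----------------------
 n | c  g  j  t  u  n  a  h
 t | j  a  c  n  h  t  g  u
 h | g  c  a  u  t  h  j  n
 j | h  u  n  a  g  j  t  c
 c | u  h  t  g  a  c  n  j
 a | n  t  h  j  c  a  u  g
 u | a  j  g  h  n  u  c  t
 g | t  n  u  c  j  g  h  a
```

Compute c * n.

u

Read row c, column n: c * n = u.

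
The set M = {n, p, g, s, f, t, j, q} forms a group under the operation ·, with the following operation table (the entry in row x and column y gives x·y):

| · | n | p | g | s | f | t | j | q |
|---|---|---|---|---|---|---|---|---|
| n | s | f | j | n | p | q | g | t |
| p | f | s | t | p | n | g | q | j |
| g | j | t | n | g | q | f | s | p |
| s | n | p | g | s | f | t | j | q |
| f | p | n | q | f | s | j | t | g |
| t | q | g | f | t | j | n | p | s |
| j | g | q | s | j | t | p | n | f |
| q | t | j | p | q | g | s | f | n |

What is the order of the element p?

The identity element is s (its row matches the header).
p^1 = p
p^2 = p·p = s
The first power of p equal to the identity is p^2, so ord(p) = 2.

2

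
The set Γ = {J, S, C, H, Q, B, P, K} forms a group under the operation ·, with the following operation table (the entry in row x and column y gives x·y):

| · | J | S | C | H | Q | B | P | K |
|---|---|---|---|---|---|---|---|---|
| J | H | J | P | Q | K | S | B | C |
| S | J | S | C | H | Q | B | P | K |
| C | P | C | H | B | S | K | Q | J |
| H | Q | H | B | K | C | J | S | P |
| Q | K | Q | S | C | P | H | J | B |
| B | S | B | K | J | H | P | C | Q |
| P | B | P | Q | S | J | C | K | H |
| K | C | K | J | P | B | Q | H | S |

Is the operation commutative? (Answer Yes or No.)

Yes

Check whether the table is symmetric across its main diagonal.
Every entry (row x, col y) equals the entry (row y, col x), so Γ is abelian.
(In fact Γ ≅ the cyclic group Z_8.)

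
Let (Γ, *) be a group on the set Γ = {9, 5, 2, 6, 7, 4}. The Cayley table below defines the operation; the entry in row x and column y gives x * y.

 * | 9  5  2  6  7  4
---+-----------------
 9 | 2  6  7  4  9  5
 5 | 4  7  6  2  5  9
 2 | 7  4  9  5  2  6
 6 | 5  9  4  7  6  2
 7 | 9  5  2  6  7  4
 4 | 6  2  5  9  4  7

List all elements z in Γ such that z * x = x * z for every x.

{7}

An element z is central iff its row equals its column in the table.
For 6: 6 * 9 = 5 ≠ 4 = 9 * 6, so 6 ∉ Z.
Checking each element this way leaves Z(Γ) = {7}.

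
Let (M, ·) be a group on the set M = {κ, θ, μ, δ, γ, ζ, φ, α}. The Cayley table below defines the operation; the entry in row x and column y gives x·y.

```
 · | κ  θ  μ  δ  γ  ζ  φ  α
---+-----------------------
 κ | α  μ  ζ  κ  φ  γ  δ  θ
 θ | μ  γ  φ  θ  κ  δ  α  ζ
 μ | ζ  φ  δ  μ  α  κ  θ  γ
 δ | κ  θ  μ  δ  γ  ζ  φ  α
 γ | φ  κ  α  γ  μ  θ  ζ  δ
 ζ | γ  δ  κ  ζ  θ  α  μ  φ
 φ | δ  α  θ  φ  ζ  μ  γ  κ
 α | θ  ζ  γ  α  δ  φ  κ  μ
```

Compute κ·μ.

ζ

Read row κ, column μ: κ·μ = ζ.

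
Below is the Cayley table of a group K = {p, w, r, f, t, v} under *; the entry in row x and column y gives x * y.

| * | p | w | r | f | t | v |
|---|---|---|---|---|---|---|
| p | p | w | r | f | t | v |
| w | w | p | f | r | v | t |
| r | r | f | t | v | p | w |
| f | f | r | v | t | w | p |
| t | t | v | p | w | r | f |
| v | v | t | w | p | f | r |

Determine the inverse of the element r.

First locate the identity: row p matches the header, so p is the identity.
Scan row r for p: r * t = p. Hence r^(-1) = t.

t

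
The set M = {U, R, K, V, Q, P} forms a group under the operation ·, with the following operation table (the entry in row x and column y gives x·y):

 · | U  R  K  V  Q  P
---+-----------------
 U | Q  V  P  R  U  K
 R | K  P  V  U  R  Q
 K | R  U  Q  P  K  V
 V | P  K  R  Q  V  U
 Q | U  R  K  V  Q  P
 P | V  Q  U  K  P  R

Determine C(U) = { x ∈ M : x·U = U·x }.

Compare row U with column U entry by entry.
R·U = K but U·R = V, so R does not.
Collecting the elements that commute with U: C(U) = {Q, U}.

{Q, U}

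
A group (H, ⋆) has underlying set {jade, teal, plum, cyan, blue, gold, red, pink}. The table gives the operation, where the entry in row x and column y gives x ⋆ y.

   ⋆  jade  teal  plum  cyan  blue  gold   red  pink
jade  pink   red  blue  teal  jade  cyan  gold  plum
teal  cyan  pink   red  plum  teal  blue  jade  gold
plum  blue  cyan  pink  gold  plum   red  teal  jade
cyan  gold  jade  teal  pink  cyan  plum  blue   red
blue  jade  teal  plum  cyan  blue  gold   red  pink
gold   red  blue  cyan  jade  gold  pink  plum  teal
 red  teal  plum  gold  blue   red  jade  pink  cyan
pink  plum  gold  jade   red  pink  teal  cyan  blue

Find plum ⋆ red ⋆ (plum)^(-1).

cyan

The identity is blue. In row plum, the entry blue sits in column jade, so plum^(-1) = jade.
plum ⋆ red = teal
teal ⋆ jade = cyan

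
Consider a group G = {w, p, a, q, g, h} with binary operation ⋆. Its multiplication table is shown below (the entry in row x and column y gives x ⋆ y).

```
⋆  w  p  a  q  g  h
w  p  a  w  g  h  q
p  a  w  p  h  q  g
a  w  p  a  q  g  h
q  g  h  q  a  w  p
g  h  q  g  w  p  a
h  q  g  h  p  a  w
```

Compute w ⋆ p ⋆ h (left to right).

h

w ⋆ p = a
a ⋆ h = h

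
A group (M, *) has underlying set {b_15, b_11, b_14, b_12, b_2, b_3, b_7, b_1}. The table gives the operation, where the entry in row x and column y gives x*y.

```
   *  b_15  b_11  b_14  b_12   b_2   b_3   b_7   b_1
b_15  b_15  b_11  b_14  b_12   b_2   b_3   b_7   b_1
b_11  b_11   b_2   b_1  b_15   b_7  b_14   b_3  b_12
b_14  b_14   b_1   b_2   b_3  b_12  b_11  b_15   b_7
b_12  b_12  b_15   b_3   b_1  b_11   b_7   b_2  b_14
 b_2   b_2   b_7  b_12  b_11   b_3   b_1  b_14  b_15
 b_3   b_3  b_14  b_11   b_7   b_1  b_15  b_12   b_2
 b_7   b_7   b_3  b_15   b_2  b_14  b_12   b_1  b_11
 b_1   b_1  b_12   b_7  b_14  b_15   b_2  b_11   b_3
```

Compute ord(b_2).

The identity element is b_15 (its row matches the header).
b_2^1 = b_2
b_2^2 = b_2*b_2 = b_3
b_2^3 = b_3*b_2 = b_1
b_2^4 = b_1*b_2 = b_15
The first power of b_2 equal to the identity is b_2^4, so ord(b_2) = 4.

4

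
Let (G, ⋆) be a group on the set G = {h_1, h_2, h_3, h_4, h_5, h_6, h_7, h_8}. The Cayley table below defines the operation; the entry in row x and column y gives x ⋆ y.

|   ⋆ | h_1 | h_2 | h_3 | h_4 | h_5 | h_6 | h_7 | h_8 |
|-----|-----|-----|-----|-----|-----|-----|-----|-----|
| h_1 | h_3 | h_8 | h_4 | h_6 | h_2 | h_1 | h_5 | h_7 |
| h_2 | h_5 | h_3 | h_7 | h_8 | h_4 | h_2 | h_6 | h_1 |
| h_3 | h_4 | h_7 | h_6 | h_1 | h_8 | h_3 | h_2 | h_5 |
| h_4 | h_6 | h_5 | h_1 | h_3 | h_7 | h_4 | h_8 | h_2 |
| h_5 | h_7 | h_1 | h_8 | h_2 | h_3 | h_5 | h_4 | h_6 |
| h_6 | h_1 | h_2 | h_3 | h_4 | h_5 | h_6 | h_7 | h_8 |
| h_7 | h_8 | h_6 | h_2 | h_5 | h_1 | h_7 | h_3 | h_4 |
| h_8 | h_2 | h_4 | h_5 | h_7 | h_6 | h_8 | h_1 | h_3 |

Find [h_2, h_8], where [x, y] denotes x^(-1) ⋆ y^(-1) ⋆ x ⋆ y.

h_3

Identity is h_6; from the table h_2^(-1) = h_7 and h_8^(-1) = h_5.
h_7 ⋆ h_5 = h_1
h_1 ⋆ h_2 = h_8
h_8 ⋆ h_8 = h_3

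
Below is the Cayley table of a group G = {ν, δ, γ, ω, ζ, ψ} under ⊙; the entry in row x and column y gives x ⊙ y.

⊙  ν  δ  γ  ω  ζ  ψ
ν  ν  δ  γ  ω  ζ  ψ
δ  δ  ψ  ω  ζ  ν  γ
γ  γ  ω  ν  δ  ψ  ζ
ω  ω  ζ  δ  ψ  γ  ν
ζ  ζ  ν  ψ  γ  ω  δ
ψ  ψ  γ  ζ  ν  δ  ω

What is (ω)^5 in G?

ψ

ω^1 = ω
ω^2 = ω ⊙ ω = ψ
ω^3 = ψ ⊙ ω = ν
ω^4 = ν ⊙ ω = ω
ω^5 = ω ⊙ ω = ψ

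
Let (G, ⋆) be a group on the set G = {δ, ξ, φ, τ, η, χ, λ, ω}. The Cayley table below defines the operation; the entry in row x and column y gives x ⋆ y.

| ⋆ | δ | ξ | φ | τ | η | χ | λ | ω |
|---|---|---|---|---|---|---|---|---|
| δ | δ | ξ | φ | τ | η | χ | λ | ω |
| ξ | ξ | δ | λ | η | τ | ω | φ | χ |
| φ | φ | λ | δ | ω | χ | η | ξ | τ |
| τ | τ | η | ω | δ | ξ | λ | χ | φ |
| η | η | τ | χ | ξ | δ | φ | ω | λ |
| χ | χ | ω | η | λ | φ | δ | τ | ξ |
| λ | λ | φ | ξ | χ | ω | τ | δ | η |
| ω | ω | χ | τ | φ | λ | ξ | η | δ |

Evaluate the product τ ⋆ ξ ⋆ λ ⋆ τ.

τ ⋆ ξ = η
η ⋆ λ = ω
ω ⋆ τ = φ

φ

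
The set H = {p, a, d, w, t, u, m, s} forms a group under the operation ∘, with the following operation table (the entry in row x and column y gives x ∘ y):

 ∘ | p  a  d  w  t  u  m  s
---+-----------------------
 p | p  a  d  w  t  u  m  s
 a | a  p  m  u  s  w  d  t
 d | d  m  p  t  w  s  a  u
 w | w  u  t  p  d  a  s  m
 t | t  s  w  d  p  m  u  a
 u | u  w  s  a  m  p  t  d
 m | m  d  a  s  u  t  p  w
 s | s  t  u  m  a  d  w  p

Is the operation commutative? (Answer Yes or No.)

Check whether the table is symmetric across its main diagonal.
Every entry (row x, col y) equals the entry (row y, col x), so H is abelian.

Yes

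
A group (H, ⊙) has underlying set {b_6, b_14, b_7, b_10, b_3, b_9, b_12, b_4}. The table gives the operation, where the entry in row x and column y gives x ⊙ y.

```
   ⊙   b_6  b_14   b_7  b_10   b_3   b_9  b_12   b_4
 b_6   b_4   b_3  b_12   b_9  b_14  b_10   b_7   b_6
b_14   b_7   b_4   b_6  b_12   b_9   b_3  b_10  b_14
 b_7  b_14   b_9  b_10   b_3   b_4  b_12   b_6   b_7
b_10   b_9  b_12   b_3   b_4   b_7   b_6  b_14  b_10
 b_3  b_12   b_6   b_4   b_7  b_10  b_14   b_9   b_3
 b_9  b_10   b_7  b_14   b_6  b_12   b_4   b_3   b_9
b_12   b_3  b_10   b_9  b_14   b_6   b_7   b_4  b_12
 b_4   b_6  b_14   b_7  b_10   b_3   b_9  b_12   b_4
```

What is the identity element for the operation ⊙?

The identity e satisfies e ⊙ x = x for all x, so its row in the table reproduces the column headers.
Row b_4 reads: b_6, b_14, b_7, b_10, b_3, b_9, b_12, b_4 — exactly the header order. So b_4 is the identity.
(Structurally, H here is isomorphic to the dihedral group D_4.)

b_4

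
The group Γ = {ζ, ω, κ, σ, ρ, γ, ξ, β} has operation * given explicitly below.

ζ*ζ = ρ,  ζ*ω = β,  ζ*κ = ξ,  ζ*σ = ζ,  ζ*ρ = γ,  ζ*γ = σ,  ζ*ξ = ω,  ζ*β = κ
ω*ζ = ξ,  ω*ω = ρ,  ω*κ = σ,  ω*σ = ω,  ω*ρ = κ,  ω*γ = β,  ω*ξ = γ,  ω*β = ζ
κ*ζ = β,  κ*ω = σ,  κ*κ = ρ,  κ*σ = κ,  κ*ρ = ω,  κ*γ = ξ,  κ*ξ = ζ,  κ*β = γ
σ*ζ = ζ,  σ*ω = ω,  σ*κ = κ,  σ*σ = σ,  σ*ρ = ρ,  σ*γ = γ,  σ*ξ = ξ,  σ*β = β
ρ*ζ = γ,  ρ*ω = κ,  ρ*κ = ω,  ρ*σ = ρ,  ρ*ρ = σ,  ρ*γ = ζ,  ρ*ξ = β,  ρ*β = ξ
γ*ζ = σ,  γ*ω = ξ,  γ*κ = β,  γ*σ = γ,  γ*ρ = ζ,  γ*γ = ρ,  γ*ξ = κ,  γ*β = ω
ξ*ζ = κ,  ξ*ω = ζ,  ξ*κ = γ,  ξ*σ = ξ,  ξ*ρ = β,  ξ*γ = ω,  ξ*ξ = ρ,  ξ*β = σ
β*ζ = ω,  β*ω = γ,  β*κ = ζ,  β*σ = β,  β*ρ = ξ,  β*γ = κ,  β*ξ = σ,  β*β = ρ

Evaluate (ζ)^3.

ζ^1 = ζ
ζ^2 = ζ * ζ = ρ
ζ^3 = ρ * ζ = γ

γ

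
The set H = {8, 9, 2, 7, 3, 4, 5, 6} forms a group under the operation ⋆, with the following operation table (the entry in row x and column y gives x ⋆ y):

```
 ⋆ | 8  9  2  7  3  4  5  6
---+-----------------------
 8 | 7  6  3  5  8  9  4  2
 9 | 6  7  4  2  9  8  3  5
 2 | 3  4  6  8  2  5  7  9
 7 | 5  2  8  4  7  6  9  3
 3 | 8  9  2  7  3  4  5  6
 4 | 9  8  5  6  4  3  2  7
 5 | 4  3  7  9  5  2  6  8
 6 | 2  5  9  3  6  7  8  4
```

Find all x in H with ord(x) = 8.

{2, 5, 8, 9}

Identity is 3. Compute the order of each non-identity element by repeated multiplication:
  8: 8 → 7 → 5 → 4 → 9 → 6 → 2 → 3  (order 8)
  9: 9 → 7 → 2 → 4 → 8 → 6 → 5 → 3  (order 8)
  2: 2 → 6 → 9 → 4 → 5 → 7 → 8 → 3  (order 8)
  7: 7 → 4 → 6 → 3  (order 4)
  4: 4 → 3  (order 2)
  5: 5 → 6 → 8 → 4 → 2 → 7 → 9 → 3  (order 8)
  6: 6 → 4 → 7 → 3  (order 4)
Elements of order 8: {2, 5, 8, 9}.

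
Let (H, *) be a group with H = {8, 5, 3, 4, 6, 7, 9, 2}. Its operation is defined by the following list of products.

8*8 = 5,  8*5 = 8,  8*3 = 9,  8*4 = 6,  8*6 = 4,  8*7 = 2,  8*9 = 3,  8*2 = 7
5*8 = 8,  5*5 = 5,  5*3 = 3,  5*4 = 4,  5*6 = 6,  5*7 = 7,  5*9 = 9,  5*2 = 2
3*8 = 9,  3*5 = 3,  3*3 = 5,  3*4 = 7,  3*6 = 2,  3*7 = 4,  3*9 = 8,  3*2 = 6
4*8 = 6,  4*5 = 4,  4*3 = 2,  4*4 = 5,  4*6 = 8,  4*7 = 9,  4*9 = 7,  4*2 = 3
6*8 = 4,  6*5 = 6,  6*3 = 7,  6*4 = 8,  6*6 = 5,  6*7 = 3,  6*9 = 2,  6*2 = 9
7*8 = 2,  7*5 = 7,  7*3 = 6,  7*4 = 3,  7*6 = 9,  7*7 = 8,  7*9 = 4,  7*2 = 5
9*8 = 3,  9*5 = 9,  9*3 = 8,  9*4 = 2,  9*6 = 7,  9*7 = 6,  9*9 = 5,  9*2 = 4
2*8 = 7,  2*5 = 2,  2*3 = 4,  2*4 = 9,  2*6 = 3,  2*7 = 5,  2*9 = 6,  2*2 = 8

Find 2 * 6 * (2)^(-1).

4

The identity is 5. In row 2, the entry 5 sits in column 7, so 2^(-1) = 7.
2 * 6 = 3
3 * 7 = 4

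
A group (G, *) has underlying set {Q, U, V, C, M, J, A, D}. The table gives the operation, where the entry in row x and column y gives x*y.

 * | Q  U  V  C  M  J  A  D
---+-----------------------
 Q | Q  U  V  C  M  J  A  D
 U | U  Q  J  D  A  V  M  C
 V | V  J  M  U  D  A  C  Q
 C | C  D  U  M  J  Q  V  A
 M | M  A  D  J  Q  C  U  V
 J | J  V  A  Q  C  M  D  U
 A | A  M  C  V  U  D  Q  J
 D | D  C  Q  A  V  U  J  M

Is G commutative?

Yes

Check whether the table is symmetric across its main diagonal.
Every entry (row x, col y) equals the entry (row y, col x), so G is abelian.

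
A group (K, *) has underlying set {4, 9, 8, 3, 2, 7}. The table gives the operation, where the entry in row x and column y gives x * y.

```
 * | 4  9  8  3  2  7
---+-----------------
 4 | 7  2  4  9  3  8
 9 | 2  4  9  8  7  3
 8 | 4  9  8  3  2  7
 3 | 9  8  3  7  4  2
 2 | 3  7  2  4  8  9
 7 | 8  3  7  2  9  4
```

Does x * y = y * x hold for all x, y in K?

Yes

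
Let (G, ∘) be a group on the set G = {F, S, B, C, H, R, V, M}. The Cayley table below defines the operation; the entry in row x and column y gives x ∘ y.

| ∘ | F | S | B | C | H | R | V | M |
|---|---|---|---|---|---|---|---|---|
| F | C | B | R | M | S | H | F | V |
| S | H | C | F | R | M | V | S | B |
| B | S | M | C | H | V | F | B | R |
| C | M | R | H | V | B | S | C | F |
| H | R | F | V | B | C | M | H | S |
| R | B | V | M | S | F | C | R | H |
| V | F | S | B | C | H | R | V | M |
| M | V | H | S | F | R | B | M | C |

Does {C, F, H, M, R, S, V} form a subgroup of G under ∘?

C ∘ H = B, which is not in {C, F, H, M, R, S, V}.
The subset is not closed under ∘, so it is not a subgroup.

No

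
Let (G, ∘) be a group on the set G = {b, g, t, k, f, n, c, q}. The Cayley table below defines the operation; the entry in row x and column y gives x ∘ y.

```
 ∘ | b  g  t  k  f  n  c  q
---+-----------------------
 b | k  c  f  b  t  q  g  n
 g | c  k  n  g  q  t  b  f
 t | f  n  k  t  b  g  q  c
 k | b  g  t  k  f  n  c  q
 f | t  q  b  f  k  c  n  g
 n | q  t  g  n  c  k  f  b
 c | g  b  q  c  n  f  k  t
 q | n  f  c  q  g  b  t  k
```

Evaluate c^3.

c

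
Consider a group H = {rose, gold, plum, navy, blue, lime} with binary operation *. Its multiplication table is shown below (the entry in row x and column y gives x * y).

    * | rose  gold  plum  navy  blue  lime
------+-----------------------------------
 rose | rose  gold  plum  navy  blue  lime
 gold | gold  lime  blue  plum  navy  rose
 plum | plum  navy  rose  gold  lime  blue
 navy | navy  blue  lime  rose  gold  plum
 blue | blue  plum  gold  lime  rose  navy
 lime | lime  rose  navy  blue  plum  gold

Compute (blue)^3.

blue^1 = blue
blue^2 = blue * blue = rose
blue^3 = rose * blue = blue
(Structurally, H here is isomorphic to the symmetric group S_3.)

blue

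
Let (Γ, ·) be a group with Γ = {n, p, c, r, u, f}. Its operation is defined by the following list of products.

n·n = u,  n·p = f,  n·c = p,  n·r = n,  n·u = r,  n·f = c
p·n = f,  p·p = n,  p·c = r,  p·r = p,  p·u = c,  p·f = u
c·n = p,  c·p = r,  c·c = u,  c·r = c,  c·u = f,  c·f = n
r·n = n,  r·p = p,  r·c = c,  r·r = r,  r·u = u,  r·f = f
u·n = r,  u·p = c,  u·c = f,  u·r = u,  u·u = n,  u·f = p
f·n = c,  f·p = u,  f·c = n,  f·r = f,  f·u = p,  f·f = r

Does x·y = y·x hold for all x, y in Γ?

Yes

Check whether the table is symmetric across its main diagonal.
Every entry (row x, col y) equals the entry (row y, col x), so Γ is abelian.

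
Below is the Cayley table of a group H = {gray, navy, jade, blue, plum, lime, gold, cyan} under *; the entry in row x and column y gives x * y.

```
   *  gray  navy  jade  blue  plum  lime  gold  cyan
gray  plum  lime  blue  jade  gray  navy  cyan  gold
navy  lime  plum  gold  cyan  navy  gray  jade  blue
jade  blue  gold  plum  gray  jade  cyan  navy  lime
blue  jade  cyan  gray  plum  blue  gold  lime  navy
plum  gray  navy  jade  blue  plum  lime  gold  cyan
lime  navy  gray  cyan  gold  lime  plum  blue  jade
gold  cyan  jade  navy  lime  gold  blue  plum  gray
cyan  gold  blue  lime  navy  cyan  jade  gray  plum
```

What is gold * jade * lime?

gold * jade = navy
navy * lime = gray

gray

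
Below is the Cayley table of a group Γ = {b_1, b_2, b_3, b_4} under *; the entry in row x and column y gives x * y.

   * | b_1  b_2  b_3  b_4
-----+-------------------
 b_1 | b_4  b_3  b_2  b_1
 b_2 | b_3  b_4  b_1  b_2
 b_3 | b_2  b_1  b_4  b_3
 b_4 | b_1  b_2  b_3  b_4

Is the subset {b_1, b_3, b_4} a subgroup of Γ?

b_1 * b_3 = b_2, which is not in {b_1, b_3, b_4}.
The subset is not closed under *, so it is not a subgroup.

No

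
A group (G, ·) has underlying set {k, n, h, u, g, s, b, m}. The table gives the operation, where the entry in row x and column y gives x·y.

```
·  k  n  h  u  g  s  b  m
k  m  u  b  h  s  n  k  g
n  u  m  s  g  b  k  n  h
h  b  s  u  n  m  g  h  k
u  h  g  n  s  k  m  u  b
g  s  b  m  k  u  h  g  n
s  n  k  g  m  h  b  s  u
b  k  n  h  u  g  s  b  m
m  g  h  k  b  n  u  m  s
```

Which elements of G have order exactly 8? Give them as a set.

Identity is b. Compute the order of each non-identity element by repeated multiplication:
  k: k → m → g → s → n → u → h → b  (order 8)
  n: n → m → h → s → k → u → g → b  (order 8)
  h: h → u → n → s → g → m → k → b  (order 8)
  u: u → s → m → b  (order 4)
  g: g → u → k → s → h → m → n → b  (order 8)
  s: s → b  (order 2)
  m: m → s → u → b  (order 4)
Elements of order 8: {g, h, k, n}.
(Structurally, G here is isomorphic to the cyclic group Z_8.)

{g, h, k, n}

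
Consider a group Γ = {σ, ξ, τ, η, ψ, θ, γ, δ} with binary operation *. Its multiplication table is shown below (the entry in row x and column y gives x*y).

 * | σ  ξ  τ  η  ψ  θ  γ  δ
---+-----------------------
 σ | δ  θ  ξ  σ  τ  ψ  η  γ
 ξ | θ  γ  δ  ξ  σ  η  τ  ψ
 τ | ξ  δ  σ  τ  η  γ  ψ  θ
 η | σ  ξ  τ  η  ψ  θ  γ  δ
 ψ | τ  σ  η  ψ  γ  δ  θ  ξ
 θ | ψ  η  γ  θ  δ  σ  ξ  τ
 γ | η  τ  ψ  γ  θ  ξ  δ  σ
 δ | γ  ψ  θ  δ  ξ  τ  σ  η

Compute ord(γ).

The identity element is η (its row matches the header).
γ^1 = γ
γ^2 = γ*γ = δ
γ^3 = δ*γ = σ
γ^4 = σ*γ = η
The first power of γ equal to the identity is γ^4, so ord(γ) = 4.
(Structurally, Γ here is isomorphic to the cyclic group Z_8.)

4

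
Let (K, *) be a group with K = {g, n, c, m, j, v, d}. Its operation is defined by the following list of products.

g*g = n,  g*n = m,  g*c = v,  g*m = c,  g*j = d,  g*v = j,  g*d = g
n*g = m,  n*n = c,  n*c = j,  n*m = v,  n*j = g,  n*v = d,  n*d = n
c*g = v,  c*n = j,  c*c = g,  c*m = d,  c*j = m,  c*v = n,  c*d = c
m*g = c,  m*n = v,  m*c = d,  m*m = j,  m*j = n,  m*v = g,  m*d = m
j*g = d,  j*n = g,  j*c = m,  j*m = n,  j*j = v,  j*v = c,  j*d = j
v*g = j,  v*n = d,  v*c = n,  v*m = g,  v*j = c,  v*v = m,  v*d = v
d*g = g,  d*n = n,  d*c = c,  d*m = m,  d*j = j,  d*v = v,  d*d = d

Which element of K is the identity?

d

The identity e satisfies e*x = x for all x, so its row in the table reproduces the column headers.
Row d reads: g, n, c, m, j, v, d — exactly the header order. So d is the identity.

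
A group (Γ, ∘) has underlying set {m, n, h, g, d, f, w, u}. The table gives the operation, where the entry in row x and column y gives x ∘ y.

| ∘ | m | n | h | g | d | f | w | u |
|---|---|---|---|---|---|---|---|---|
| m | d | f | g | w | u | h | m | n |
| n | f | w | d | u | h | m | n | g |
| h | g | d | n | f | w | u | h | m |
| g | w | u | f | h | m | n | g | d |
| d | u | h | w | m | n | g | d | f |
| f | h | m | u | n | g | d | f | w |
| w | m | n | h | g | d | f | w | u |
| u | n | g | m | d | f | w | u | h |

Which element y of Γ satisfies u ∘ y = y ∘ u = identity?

f

First locate the identity: row w matches the header, so w is the identity.
Scan row u for w: u ∘ f = w. Hence u^(-1) = f.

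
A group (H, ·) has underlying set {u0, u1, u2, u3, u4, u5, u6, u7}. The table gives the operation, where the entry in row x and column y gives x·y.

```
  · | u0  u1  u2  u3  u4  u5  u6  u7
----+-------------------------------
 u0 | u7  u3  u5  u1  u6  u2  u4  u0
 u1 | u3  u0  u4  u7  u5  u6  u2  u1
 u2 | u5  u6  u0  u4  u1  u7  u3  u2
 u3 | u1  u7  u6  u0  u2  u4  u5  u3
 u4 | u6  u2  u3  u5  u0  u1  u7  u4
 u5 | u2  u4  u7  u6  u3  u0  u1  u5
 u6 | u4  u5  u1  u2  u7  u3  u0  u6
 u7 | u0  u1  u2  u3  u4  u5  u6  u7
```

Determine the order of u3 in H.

The identity element is u7 (its row matches the header).
u3^1 = u3
u3^2 = u3·u3 = u0
u3^3 = u0·u3 = u1
u3^4 = u1·u3 = u7
The first power of u3 equal to the identity is u3^4, so ord(u3) = 4.

4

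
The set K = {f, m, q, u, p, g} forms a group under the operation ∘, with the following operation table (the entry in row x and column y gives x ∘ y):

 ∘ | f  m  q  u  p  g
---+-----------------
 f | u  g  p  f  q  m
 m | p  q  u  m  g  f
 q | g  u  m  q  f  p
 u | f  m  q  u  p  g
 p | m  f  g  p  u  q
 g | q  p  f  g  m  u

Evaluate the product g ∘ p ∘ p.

g

g ∘ p = m
m ∘ p = g
(Structurally, K here is isomorphic to the symmetric group S_3.)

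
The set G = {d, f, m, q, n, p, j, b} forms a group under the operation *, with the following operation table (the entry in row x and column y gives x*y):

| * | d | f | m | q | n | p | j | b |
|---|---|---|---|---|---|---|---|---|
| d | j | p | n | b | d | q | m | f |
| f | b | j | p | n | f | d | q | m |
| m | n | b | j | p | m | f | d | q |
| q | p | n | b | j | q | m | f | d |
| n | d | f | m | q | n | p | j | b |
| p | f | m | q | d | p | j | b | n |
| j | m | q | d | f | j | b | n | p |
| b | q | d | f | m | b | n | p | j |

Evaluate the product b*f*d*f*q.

j

b*f = d
d*d = j
j*f = q
q*q = j
(Structurally, G here is isomorphic to the quaternion group Q_8.)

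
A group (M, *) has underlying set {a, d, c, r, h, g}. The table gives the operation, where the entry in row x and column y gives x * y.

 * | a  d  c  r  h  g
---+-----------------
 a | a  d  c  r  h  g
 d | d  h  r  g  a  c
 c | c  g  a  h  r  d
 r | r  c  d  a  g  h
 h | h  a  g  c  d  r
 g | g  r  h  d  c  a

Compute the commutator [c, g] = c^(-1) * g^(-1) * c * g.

h

Identity is a; from the table c^(-1) = c and g^(-1) = g.
c * g = d
d * c = r
r * g = h
(Structurally, M here is isomorphic to the symmetric group S_3.)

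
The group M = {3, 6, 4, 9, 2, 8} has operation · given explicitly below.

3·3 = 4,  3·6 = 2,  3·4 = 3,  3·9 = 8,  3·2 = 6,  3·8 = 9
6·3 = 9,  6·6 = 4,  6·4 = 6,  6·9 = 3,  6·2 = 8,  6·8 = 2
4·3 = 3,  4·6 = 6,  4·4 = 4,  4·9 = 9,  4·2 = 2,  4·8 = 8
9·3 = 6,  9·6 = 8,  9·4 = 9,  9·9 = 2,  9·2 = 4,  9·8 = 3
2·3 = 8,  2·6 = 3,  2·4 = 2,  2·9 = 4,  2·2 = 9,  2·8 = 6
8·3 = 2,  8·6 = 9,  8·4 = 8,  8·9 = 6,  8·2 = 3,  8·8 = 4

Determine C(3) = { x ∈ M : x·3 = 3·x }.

{3, 4}

Compare row 3 with column 3 entry by entry.
8·3 = 2 but 3·8 = 9, so 8 does not.
Collecting the elements that commute with 3: C(3) = {3, 4}.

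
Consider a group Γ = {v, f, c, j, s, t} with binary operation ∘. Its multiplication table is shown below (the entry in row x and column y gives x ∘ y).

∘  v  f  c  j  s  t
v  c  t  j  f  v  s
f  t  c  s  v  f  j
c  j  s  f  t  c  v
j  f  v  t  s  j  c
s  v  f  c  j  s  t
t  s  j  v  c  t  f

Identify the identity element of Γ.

The identity e satisfies e ∘ x = x for all x, so its row in the table reproduces the column headers.
Row s reads: v, f, c, j, s, t — exactly the header order. So s is the identity.
(Structurally, Γ here is isomorphic to the cyclic group Z_6.)

s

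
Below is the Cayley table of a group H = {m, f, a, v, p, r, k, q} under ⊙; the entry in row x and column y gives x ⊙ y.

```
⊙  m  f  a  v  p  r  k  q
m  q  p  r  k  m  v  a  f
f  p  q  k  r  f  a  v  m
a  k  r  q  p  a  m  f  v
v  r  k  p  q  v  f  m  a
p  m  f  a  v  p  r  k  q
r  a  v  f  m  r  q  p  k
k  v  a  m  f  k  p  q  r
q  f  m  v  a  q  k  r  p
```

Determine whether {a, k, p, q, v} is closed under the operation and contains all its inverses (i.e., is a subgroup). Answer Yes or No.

q ⊙ k = r, which is not in {a, k, p, q, v}.
The subset is not closed under ⊙, so it is not a subgroup.
(Structurally, H here is isomorphic to the quaternion group Q_8.)

No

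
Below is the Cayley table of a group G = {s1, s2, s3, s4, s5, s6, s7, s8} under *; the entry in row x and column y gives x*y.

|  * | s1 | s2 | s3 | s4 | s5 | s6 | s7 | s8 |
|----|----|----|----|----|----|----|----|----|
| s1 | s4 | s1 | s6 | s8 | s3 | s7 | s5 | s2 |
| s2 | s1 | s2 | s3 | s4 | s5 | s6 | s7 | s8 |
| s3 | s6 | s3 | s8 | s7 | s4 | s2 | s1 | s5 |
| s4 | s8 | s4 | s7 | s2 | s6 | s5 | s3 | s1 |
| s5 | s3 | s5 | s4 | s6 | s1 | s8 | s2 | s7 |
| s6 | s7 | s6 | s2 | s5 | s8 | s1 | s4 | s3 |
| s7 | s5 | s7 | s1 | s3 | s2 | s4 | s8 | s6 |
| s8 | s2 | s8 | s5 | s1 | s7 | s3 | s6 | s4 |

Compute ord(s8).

The identity element is s2 (its row matches the header).
s8^1 = s8
s8^2 = s8*s8 = s4
s8^3 = s4*s8 = s1
s8^4 = s1*s8 = s2
The first power of s8 equal to the identity is s8^4, so ord(s8) = 4.

4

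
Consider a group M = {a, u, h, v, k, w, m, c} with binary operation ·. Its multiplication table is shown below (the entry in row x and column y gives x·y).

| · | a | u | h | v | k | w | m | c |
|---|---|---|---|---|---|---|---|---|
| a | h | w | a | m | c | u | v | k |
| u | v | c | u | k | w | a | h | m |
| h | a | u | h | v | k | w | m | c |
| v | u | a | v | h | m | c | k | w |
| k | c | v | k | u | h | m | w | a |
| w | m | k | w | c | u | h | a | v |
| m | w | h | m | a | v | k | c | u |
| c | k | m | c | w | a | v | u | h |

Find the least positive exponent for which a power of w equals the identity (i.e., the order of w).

2

The identity element is h (its row matches the header).
w^1 = w
w^2 = w·w = h
The first power of w equal to the identity is w^2, so ord(w) = 2.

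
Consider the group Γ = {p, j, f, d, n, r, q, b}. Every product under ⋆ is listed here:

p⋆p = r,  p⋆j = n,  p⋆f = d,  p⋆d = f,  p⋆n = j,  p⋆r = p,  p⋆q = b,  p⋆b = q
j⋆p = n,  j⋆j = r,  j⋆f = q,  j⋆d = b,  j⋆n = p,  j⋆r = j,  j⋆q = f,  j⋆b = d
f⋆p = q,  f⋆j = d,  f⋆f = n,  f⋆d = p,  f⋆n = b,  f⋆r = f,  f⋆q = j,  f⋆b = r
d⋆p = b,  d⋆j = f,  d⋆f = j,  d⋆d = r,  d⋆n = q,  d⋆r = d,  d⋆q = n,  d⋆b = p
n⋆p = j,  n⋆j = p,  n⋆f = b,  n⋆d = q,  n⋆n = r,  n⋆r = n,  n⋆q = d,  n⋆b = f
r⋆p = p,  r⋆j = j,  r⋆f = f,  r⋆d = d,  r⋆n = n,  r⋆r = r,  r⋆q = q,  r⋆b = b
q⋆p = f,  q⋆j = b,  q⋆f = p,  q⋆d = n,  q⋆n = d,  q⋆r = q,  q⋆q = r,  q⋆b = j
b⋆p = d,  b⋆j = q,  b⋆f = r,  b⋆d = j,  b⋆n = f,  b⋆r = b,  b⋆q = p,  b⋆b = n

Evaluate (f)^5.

f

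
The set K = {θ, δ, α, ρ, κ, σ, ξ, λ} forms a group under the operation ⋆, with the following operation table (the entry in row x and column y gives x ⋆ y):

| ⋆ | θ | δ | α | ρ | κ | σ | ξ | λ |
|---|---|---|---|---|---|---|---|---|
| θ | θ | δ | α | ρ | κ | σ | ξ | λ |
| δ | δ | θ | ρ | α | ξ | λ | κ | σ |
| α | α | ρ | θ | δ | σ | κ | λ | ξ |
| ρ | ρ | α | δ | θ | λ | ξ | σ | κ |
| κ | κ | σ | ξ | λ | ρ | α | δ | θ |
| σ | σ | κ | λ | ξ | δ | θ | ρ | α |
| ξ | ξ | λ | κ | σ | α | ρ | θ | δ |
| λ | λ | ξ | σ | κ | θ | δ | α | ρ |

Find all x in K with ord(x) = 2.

{α, δ, ξ, ρ, σ}

Identity is θ. Compute the order of each non-identity element by repeated multiplication:
  δ: δ → θ  (order 2)
  α: α → θ  (order 2)
  ρ: ρ → θ  (order 2)
  κ: κ → ρ → λ → θ  (order 4)
  σ: σ → θ  (order 2)
  ξ: ξ → θ  (order 2)
  λ: λ → ρ → κ → θ  (order 4)
Elements of order 2: {α, δ, ξ, ρ, σ}.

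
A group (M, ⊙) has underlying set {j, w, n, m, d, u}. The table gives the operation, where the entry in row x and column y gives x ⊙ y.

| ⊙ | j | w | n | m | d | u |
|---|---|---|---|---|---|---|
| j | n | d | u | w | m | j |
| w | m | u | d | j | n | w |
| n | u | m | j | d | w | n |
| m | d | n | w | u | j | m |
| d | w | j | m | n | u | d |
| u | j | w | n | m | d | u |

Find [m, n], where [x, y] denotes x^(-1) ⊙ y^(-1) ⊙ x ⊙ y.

j

Identity is u; from the table m^(-1) = m and n^(-1) = j.
m ⊙ j = d
d ⊙ m = n
n ⊙ n = j
(Structurally, M here is isomorphic to the symmetric group S_3.)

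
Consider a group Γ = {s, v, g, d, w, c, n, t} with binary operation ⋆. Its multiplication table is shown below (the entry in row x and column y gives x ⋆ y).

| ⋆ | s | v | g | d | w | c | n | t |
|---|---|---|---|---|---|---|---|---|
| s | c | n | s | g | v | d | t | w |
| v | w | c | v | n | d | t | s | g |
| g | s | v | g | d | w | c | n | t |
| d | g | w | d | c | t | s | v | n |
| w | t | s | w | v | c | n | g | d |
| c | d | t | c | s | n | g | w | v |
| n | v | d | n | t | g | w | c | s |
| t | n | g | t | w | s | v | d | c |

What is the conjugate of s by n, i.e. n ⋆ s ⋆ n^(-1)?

The identity is g. In row n, the entry g sits in column w, so n^(-1) = w.
n ⋆ s = v
v ⋆ w = d

d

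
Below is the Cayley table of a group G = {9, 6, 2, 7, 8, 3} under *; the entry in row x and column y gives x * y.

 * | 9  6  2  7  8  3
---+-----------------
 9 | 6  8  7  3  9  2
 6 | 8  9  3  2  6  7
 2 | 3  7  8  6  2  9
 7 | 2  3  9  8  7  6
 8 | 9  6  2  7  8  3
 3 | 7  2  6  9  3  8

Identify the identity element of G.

The identity e satisfies e * x = x for all x, so its row in the table reproduces the column headers.
Row 8 reads: 9, 6, 2, 7, 8, 3 — exactly the header order. So 8 is the identity.

8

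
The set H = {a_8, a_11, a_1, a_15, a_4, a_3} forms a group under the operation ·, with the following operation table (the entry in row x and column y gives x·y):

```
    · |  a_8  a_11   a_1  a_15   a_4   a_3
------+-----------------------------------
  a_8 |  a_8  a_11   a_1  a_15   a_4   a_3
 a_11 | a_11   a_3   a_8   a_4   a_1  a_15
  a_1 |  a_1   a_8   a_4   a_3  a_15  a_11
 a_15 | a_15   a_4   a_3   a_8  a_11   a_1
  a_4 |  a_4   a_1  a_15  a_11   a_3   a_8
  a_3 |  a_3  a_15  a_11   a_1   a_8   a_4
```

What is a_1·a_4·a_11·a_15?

a_1·a_4 = a_15
a_15·a_11 = a_4
a_4·a_15 = a_11

a_11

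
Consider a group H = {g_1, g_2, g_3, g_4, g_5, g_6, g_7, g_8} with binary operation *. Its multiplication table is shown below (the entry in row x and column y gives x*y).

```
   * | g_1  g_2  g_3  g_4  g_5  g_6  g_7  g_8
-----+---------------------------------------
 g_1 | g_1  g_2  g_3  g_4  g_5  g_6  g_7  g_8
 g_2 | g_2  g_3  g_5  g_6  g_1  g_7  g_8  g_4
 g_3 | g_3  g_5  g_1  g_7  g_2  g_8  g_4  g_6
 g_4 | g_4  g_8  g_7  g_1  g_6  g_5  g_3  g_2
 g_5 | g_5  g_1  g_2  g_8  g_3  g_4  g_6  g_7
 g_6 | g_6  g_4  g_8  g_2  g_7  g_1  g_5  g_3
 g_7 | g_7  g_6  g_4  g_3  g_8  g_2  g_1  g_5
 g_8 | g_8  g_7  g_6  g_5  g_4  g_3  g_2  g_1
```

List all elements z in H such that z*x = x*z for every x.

{g_1, g_3}

An element z is central iff its row equals its column in the table.
For g_2: g_2*g_7 = g_8 ≠ g_6 = g_7*g_2, so g_2 ∉ Z.
Checking each element this way leaves Z(H) = {g_1, g_3}.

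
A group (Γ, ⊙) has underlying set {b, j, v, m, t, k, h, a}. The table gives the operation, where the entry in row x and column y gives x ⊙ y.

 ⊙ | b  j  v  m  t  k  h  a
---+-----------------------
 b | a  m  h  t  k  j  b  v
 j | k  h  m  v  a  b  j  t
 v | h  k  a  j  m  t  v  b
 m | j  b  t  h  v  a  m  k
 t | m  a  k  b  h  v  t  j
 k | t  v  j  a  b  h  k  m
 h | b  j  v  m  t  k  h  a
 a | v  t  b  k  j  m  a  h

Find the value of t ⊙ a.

j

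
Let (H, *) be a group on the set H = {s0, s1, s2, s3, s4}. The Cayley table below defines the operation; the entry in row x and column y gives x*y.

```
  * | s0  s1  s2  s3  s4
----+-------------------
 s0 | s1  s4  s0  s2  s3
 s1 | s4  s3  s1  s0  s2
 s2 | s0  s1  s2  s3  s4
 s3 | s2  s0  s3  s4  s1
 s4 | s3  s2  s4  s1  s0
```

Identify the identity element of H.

s2

The identity e satisfies e*x = x for all x, so its row in the table reproduces the column headers.
Row s2 reads: s0, s1, s2, s3, s4 — exactly the header order. So s2 is the identity.
(Structurally, H here is isomorphic to the cyclic group Z_5.)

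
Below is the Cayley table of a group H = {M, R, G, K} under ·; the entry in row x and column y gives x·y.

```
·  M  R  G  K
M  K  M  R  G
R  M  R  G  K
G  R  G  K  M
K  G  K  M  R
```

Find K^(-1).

First locate the identity: row R matches the header, so R is the identity.
Scan row K for R: K·K = R. Hence K^(-1) = K.
(Structurally, H here is isomorphic to the cyclic group Z_4.)

K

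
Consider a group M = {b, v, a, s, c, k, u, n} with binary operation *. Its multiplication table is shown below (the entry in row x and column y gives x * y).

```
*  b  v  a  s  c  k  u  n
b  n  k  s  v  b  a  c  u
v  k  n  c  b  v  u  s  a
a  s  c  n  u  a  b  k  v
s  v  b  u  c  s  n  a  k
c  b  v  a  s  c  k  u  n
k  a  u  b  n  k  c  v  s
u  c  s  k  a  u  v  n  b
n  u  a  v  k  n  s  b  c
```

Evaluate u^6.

u^1 = u
u^2 = u * u = n
u^3 = n * u = b
u^4 = b * u = c
u^5 = c * u = u
u^6 = u * u = n

n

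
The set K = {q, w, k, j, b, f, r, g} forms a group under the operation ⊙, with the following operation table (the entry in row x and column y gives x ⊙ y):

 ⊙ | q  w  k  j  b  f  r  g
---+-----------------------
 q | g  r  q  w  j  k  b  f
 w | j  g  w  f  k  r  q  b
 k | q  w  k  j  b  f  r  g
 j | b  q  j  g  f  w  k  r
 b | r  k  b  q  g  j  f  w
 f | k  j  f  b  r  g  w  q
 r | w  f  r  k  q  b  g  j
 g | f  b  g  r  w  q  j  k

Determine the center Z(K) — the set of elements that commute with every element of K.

An element z is central iff its row equals its column in the table.
For w: w ⊙ f = r ≠ j = f ⊙ w, so w ∉ Z.
Checking each element this way leaves Z(K) = {g, k}.

{g, k}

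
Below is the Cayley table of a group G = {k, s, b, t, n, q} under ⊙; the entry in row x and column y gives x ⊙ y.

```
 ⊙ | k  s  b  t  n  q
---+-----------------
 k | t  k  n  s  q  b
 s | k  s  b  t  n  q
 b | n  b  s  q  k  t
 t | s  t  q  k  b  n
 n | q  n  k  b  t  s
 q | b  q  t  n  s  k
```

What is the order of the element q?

6

The identity element is s (its row matches the header).
q^1 = q
q^2 = q ⊙ q = k
q^3 = k ⊙ q = b
q^4 = b ⊙ q = t
q^5 = t ⊙ q = n
q^6 = n ⊙ q = s
The first power of q equal to the identity is q^6, so ord(q) = 6.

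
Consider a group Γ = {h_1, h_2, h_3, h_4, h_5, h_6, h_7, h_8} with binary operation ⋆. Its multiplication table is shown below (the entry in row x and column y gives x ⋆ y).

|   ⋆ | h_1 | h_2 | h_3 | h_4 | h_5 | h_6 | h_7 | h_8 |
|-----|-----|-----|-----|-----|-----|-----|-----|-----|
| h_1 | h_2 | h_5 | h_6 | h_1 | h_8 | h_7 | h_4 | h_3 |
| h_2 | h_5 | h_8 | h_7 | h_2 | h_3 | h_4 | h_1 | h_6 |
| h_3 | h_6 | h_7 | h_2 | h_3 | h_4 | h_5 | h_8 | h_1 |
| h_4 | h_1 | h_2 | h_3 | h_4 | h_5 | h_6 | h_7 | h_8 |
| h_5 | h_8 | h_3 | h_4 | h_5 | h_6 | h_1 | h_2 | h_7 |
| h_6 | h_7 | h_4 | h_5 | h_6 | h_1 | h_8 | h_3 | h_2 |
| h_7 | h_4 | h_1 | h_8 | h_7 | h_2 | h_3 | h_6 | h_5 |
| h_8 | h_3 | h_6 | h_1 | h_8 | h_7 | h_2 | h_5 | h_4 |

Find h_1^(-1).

h_7

First locate the identity: row h_4 matches the header, so h_4 is the identity.
Scan row h_1 for h_4: h_1 ⋆ h_7 = h_4. Hence h_1^(-1) = h_7.
(Structurally, Γ here is isomorphic to the cyclic group Z_8.)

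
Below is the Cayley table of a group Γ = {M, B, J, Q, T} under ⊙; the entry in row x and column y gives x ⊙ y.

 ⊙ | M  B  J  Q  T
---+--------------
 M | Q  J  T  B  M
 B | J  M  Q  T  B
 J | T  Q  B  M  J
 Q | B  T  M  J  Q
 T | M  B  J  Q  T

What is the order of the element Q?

The identity element is T (its row matches the header).
Q^1 = Q
Q^2 = Q ⊙ Q = J
Q^3 = J ⊙ Q = M
Q^4 = M ⊙ Q = B
Q^5 = B ⊙ Q = T
The first power of Q equal to the identity is Q^5, so ord(Q) = 5.
(Structurally, Γ here is isomorphic to the cyclic group Z_5.)

5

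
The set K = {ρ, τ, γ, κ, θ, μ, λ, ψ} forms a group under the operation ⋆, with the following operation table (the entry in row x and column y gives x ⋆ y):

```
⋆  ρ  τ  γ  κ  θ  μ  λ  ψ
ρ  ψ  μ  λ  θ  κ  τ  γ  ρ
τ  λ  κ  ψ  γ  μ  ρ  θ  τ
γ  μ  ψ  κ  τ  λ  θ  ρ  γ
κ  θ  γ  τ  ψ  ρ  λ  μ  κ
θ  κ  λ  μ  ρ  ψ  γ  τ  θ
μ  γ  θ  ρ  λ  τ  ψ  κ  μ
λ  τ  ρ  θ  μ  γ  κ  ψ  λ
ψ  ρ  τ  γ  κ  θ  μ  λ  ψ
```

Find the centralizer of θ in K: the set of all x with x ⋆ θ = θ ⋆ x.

Compare row θ with column θ entry by entry.
ρ ⋆ θ = κ = θ ⋆ ρ, so ρ commutes with θ.
γ ⋆ θ = λ but θ ⋆ γ = μ, so γ does not.
Collecting the elements that commute with θ: C(θ) = {θ, κ, ρ, ψ}.

{θ, κ, ρ, ψ}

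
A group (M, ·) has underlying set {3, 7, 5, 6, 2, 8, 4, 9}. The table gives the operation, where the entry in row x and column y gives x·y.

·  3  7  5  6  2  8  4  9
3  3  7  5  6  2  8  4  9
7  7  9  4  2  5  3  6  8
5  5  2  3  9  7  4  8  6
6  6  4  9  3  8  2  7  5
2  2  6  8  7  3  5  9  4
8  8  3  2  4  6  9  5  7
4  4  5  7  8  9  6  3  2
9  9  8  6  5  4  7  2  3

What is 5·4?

8

Read row 5, column 4: 5·4 = 8.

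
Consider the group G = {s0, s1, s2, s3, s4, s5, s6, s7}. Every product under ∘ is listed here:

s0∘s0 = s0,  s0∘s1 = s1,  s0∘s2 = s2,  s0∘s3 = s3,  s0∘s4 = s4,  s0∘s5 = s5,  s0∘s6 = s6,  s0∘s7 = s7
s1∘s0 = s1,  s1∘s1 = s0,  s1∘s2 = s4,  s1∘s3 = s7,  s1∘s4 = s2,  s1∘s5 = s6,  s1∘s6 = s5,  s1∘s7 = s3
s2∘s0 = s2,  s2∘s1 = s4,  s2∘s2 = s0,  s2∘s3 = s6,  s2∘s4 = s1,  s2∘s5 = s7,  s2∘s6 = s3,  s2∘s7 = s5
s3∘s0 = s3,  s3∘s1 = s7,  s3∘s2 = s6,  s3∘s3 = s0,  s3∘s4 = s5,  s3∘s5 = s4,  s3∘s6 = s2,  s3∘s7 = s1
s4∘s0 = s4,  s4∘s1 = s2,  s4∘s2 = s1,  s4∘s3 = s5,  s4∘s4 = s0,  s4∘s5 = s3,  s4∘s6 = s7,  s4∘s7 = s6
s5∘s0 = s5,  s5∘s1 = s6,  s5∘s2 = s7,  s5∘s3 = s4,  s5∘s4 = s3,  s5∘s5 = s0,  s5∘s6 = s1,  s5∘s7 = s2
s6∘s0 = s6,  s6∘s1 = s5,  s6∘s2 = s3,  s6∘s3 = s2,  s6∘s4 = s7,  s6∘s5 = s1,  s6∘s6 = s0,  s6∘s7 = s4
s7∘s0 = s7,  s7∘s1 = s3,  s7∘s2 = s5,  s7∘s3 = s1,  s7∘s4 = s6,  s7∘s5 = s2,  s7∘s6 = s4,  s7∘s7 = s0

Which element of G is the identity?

s0

The identity e satisfies e ∘ x = x for all x, so its row in the table reproduces the column headers.
Row s0 reads: s0, s1, s2, s3, s4, s5, s6, s7 — exactly the header order. So s0 is the identity.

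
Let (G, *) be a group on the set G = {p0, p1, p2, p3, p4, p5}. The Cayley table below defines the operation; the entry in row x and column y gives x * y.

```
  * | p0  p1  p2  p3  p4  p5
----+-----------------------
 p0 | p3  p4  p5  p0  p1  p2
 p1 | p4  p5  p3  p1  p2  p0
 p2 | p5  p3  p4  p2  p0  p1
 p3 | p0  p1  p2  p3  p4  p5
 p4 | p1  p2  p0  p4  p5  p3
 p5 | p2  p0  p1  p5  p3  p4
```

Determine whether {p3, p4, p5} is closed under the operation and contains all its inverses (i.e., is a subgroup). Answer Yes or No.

Yes

{p3, p4, p5} contains the identity p3.
Checking products: every product of two elements of {p3, p4, p5} (read from the table) lies in {p3, p4, p5}, so the set is closed.
In a finite group, a nonempty closed subset is a subgroup. So {p3, p4, p5} ≤ G.
(Structurally, G here is isomorphic to the cyclic group Z_6.)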